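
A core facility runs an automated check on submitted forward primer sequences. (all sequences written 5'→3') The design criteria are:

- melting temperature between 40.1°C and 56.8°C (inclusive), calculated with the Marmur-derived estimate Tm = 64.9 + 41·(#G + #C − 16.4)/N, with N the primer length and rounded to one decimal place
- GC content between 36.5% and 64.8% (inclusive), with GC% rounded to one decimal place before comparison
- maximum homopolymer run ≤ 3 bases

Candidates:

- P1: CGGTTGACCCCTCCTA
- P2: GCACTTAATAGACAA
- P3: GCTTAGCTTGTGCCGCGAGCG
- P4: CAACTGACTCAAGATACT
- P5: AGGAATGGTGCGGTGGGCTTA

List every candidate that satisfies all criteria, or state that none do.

P4 and P5.

P1 (16 nt, A=2 T=4 G=3 C=7): Tm = 64.9 + 41·(10 − 16.4)/16 = 48.5°C ✓; GC 10/16 = 62.5% ✓; longest run = 4, exceeds 3 ✗ — fails.
P2 (15 nt, A=7 T=3 G=2 C=3): Tm = 64.9 + 41·(5 − 16.4)/15 = 33.7°C, outside 40.1–56.8°C ✗; GC 5/15 = 33.3%, outside 36.5–64.8% ✗; longest run = 2 ✓ — fails.
P3 (21 nt, A=2 T=5 G=8 C=6): Tm = 64.9 + 41·(14 − 16.4)/21 = 60.2°C, outside 40.1–56.8°C ✗; GC 14/21 = 66.7%, outside 36.5–64.8% ✗; longest run = 2 ✓ — fails.
P4 (18 nt, A=7 T=4 G=2 C=5): Tm = 64.9 + 41·(7 − 16.4)/18 = 43.5°C ✓; GC 7/18 = 38.9% ✓; longest run = 2 ✓ — passes.
P5 (21 nt, A=4 T=5 G=10 C=2): Tm = 64.9 + 41·(12 − 16.4)/21 = 56.3°C ✓; GC 12/21 = 57.1% ✓; longest run = 3 ✓ — passes.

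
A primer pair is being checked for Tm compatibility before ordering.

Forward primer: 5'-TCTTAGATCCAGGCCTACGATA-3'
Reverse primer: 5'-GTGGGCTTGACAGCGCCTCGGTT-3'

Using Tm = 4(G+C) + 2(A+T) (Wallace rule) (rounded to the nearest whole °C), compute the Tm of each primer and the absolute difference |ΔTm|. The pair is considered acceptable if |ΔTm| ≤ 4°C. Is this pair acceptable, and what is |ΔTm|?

|ΔTm| = 12°C; the pair is not acceptable.

Forward: A=6 T=6 G=4 C=6 → Tm = 2·12 + 4·10 = 64°C.
Reverse: A=2 T=6 G=9 C=6 → Tm = 2·8 + 4·15 = 76°C.
|ΔTm| = |64 − 76| = 12°C, > 4°C.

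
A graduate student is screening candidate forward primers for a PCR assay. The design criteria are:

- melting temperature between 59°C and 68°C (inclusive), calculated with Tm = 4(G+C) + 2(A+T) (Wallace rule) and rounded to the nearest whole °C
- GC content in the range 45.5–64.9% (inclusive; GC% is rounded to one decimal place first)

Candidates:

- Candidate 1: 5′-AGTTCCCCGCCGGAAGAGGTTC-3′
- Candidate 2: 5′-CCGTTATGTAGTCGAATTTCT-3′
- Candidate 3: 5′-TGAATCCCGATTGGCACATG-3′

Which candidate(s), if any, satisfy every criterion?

Candidate 1 (22 nt, A=4 T=4 G=7 C=7): Tm = 2·8 + 4·14 = 72°C, outside 59–68°C ✗; GC 14/22 = 63.6% ✓ — fails.
Candidate 2 (21 nt, A=4 T=9 G=4 C=4): Tm = 2·13 + 4·8 = 58°C, outside 59–68°C ✗; GC 8/21 = 38.1%, outside 45.5–64.9% ✗ — fails.
Candidate 3 (20 nt, A=5 T=5 G=5 C=5): Tm = 2·10 + 4·10 = 60°C ✓; GC 10/20 = 50.0% ✓ — passes.

Candidate 3 only.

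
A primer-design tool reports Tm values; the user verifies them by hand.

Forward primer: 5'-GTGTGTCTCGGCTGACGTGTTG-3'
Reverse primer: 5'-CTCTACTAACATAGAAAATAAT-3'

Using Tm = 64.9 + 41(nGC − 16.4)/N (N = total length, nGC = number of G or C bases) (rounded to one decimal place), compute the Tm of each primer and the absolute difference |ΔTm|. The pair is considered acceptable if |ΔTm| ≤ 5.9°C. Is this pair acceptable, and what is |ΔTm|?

Forward: G+C = 13, N = 22 → Tm = 64.9 + 41·(13 − 16.4)/22 = 58.6°C.
Reverse: G+C = 5, N = 22 → Tm = 64.9 + 41·(5 − 16.4)/22 = 43.7°C.
|ΔTm| = |58.6 − 43.7| = 14.9°C, > 5.9°C.

|ΔTm| = 14.9°C; the pair is not acceptable.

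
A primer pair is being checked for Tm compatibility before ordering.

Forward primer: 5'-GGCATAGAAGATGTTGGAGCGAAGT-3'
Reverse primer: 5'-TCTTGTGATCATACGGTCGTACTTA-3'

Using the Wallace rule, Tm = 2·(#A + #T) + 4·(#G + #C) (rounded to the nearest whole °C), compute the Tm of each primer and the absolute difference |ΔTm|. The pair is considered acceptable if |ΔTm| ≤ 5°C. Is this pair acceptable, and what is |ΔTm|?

Forward: A=8 T=5 G=10 C=2 → Tm = 2·13 + 4·12 = 74°C.
Reverse: A=5 T=10 G=5 C=5 → Tm = 2·15 + 4·10 = 70°C.
|ΔTm| = |74 − 70| = 4°C, ≤ 5°C.

|ΔTm| = 4°C; the pair is acceptable.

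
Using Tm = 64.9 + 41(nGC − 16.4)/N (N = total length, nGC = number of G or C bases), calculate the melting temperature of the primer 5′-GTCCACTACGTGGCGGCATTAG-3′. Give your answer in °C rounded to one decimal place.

Base counts: A=4, T=5, G=7, C=6; G+C = 13, N = 22.
Tm = 64.9 + 41·(13 − 16.4)/22 = 64.9 + -139.40/22 = 58.6°C.

58.6°C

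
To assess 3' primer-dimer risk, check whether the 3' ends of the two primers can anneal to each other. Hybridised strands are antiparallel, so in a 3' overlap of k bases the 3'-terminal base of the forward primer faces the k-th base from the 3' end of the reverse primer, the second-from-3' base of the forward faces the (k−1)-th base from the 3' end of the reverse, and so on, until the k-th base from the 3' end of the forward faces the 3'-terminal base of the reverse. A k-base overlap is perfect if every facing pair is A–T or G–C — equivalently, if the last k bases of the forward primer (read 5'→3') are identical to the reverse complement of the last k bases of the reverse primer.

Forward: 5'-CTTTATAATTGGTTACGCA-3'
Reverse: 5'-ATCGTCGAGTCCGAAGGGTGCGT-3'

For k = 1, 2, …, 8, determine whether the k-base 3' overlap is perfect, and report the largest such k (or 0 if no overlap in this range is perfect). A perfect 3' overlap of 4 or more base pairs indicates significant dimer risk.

Last 8 bases (5'→3') — forward …GTTACGCA, reverse …GGGTGCGT.
Reverse complement of the reverse primer's last 8 bases: ACGCACCC; its first k bases are the reverse complement of the reverse primer's last k bases, so a perfect k-base overlap needs the forward primer's last k bases to equal them.
Comparing (forward last k vs required): k=1: A vs A ✓; k=2: CA vs AC ✗; k=3: GCA vs ACG ✗; k=4: CGCA vs ACGC ✗; k=5: ACGCA vs ACGCA ✓; k=6: TACGCA vs ACGCAC ✗; k=7: TTACGCA vs ACGCACC ✗; k=8: GTTACGCA vs ACGCACCC ✗.
Perfect overlaps at k = 1, 5; the largest is 5.

Longest perfect overlap: 5 complementary base pairs; significant dimer risk (threshold 4).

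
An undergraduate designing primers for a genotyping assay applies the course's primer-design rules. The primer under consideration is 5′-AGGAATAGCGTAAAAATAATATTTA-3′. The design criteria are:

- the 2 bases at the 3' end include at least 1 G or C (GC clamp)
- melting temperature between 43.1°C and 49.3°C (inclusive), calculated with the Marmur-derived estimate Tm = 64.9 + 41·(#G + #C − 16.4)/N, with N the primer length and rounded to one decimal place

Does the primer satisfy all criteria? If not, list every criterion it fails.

Base counts: A=13, T=7, G=4, C=1 (length 25).
GC clamp: 3' end TA has 0 G/C, need ≥1 ✗
Tm: Tm = 64.9 + 41·(5 − 16.4)/25 = 46.2°C ✓

Fails: GC clamp.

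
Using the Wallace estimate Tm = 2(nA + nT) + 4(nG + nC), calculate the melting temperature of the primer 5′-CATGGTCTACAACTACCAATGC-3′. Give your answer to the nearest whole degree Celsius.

64°C

Base counts: A=7, T=5, G=3, C=7 (length 22).
Tm = 2·(7+5) + 4·(3+7) = 2·12 + 4·10 = 24 + 40 = 64°C.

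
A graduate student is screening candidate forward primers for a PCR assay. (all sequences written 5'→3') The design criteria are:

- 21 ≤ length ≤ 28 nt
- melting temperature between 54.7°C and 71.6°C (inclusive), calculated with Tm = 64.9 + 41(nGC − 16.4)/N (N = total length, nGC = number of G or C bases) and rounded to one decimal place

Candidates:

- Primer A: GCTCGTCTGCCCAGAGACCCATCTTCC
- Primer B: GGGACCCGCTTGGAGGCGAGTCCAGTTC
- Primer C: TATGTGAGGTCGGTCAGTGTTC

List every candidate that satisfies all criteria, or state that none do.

Primer A (27 nt, A=4 T=6 G=5 C=12): length 27 ✓; Tm = 64.9 + 41·(17 − 16.4)/27 = 65.8°C ✓ — passes.
Primer B (28 nt, A=4 T=5 G=11 C=8): length 28 ✓; Tm = 64.9 + 41·(19 − 16.4)/28 = 68.7°C ✓ — passes.
Primer C (22 nt, A=3 T=8 G=8 C=3): length 22 ✓; Tm = 64.9 + 41·(11 − 16.4)/22 = 54.8°C ✓ — passes.

Primer A, Primer B and Primer C.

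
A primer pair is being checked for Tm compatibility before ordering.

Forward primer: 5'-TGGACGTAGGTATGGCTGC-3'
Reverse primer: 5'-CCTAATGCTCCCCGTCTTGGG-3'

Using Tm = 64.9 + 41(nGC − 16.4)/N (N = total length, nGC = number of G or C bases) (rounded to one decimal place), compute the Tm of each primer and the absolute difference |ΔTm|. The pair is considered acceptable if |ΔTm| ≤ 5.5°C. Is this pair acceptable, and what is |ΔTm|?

|ΔTm| = 5.1°C; the pair is acceptable.

Forward: G+C = 11, N = 19 → Tm = 64.9 + 41·(11 − 16.4)/19 = 53.2°C.
Reverse: G+C = 13, N = 21 → Tm = 64.9 + 41·(13 − 16.4)/21 = 58.3°C.
|ΔTm| = |53.2 − 58.3| = 5.1°C, ≤ 5.5°C.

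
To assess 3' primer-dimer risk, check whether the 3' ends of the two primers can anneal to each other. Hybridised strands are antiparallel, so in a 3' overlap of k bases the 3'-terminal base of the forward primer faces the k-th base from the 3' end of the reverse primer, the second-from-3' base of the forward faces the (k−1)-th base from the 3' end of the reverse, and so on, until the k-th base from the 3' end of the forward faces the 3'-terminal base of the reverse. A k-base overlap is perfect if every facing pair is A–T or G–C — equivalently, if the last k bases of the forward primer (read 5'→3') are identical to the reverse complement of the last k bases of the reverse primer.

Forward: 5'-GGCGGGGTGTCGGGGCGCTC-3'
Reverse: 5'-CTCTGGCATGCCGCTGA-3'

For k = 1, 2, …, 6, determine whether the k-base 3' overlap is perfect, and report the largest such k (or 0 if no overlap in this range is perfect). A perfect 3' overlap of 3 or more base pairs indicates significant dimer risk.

Last 6 bases (5'→3') — forward …GCGCTC, reverse …CGCTGA.
Reverse complement of the reverse primer's last 6 bases: TCAGCG; its first k bases are the reverse complement of the reverse primer's last k bases, so a perfect k-base overlap needs the forward primer's last k bases to equal them.
Comparing (forward last k vs required): k=1: C vs T ✗; k=2: TC vs TC ✓; k=3: CTC vs TCA ✗; k=4: GCTC vs TCAG ✗; k=5: CGCTC vs TCAGC ✗; k=6: GCGCTC vs TCAGCG ✗.
Only k = 2 is perfect, so the longest perfect 3' overlap is 2.

Longest perfect overlap: 2 complementary base pairs; below the dimer-risk threshold (threshold 3).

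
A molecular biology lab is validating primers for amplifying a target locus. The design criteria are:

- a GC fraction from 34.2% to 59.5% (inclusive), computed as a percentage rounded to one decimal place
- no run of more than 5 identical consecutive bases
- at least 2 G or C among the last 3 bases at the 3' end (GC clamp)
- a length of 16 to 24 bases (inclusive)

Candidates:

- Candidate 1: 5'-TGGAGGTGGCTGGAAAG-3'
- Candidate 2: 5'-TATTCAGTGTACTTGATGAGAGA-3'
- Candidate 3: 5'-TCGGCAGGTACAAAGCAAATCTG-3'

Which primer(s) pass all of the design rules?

Candidate 3 only.

Candidate 1 (17 nt, A=4 T=3 G=9 C=1): GC 10/17 = 58.8% ✓; longest run = 3 ✓; 3' end AAG has 1 G/C, need ≥2 ✗; length 17 ✓ — fails.
Candidate 2 (23 nt, A=7 T=8 G=6 C=2): GC 8/23 = 34.8% ✓; longest run = 2 ✓; 3' end AGA has 1 G/C, need ≥2 ✗; length 23 ✓ — fails.
Candidate 3 (23 nt, A=8 T=4 G=6 C=5): GC 11/23 = 47.8% ✓; longest run = 3 ✓; 3' end CTG has 2 G/C ✓; length 23 ✓ — passes.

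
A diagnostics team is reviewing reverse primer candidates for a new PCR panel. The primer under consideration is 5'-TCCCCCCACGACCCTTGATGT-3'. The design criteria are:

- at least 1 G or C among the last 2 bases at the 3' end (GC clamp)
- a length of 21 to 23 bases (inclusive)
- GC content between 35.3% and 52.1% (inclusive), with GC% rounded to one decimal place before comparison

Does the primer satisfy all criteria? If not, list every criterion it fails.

Base counts: A=3, T=5, G=3, C=10 (length 21).
GC clamp: 3' end GT has 1 G/C ✓
length: length 21 ✓
GC content: GC 13/21 = 61.9%, outside 35.3–52.1% ✗

Fails: GC content.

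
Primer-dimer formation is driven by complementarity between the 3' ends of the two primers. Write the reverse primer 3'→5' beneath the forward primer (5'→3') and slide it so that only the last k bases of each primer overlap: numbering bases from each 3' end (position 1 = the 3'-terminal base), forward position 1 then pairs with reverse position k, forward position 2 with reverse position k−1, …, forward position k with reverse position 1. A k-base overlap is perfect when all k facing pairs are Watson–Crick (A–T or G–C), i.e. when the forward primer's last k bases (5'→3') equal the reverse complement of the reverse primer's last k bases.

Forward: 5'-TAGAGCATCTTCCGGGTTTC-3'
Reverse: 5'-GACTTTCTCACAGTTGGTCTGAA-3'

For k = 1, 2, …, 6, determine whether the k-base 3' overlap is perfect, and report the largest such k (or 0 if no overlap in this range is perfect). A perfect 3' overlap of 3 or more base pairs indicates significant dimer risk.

Longest perfect overlap: 3 complementary base pairs; significant dimer risk (threshold 3).

Last 6 bases (5'→3') — forward …GGTTTC, reverse …TCTGAA.
Reverse complement of the reverse primer's last 6 bases: TTCAGA; its first k bases are the reverse complement of the reverse primer's last k bases, so a perfect k-base overlap needs the forward primer's last k bases to equal them.
Comparing (forward last k vs required): k=1: C vs T ✗; k=2: TC vs TT ✗; k=3: TTC vs TTC ✓; k=4: TTTC vs TTCA ✗; k=5: GTTTC vs TTCAG ✗; k=6: GGTTTC vs TTCAGA ✗.
Only k = 3 is perfect, so the longest perfect 3' overlap is 3.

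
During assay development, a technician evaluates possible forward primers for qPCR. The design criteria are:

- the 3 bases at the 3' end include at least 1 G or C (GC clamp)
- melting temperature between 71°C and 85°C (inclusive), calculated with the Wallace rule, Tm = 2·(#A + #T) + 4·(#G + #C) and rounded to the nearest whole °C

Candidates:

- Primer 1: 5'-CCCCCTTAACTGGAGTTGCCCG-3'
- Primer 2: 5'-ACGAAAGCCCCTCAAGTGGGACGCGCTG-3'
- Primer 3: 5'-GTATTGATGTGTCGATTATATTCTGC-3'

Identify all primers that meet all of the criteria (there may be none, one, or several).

Primer 1 (22 nt, A=3 T=5 G=5 C=9): 3' end CCG has 3 G/C ✓; Tm = 2·8 + 4·14 = 72°C ✓ — passes.
Primer 2 (28 nt, A=7 T=3 G=9 C=9): 3' end CTG has 2 G/C ✓; Tm = 2·10 + 4·18 = 92°C, outside 71–85°C ✗ — fails.
Primer 3 (26 nt, A=5 T=12 G=6 C=3): 3' end TGC has 2 G/C ✓; Tm = 2·17 + 4·9 = 70°C, outside 71–85°C ✗ — fails.

Primer 1 only.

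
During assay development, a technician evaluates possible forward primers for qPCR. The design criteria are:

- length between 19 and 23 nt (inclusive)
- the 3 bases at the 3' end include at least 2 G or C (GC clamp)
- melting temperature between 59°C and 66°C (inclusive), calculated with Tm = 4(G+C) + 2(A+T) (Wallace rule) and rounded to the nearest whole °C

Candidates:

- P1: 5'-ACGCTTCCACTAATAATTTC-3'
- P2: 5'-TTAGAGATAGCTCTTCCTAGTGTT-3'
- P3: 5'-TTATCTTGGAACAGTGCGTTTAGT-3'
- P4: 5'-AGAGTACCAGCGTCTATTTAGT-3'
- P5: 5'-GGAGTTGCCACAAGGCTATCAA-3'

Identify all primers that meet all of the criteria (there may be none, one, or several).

None of the candidates satisfy all criteria.

P1 (20 nt, A=6 T=7 G=1 C=6): length 20 ✓; 3' end TTC has 1 G/C, need ≥2 ✗; Tm = 2·13 + 4·7 = 54°C, outside 59–66°C ✗ — fails.
P2 (24 nt, A=5 T=10 G=5 C=4): length 24, outside 19–23 ✗; 3' end GTT has 1 G/C, need ≥2 ✗; Tm = 2·15 + 4·9 = 66°C ✓ — fails.
P3 (24 nt, A=5 T=10 G=6 C=3): length 24, outside 19–23 ✗; 3' end AGT has 1 G/C, need ≥2 ✗; Tm = 2·15 + 4·9 = 66°C ✓ — fails.
P4 (22 nt, A=6 T=7 G=5 C=4): length 22 ✓; 3' end AGT has 1 G/C, need ≥2 ✗; Tm = 2·13 + 4·9 = 62°C ✓ — fails.
P5 (22 nt, A=7 T=4 G=6 C=5): length 22 ✓; 3' end CAA has 1 G/C, need ≥2 ✗; Tm = 2·11 + 4·11 = 66°C ✓ — fails.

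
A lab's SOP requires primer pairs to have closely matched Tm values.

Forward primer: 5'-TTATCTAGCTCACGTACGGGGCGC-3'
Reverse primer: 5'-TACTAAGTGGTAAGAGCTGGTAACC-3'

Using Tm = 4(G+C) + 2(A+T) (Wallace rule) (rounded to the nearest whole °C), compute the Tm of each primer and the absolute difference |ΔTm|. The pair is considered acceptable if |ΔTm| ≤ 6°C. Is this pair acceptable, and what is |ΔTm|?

|ΔTm| = 4°C; the pair is acceptable.

Forward: A=4 T=6 G=7 C=7 → Tm = 2·10 + 4·14 = 76°C.
Reverse: A=8 T=6 G=7 C=4 → Tm = 2·14 + 4·11 = 72°C.
|ΔTm| = |76 − 72| = 4°C, ≤ 6°C.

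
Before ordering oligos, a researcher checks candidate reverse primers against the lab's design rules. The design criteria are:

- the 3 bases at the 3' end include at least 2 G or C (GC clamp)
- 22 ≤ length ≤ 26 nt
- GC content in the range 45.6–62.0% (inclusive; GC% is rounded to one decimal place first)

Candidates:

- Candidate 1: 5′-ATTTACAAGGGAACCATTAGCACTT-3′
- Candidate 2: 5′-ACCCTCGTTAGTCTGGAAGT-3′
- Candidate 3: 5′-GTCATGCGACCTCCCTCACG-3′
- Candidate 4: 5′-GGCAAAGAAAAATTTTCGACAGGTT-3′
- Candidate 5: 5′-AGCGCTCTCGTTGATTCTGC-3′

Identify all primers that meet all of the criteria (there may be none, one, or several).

None of the candidates satisfy all criteria.

Candidate 1 (25 nt, A=9 T=7 G=4 C=5): 3' end CTT has 1 G/C, need ≥2 ✗; length 25 ✓; GC 9/25 = 36.0%, outside 45.6–62.0% ✗ — fails.
Candidate 2 (20 nt, A=4 T=6 G=5 C=5): 3' end AGT has 1 G/C, need ≥2 ✗; length 20, outside 22–26 ✗; GC 10/20 = 50.0% ✓ — fails.
Candidate 3 (20 nt, A=3 T=4 G=4 C=9): 3' end ACG has 2 G/C ✓; length 20, outside 22–26 ✗; GC 13/20 = 65.0%, outside 45.6–62.0% ✗ — fails.
Candidate 4 (25 nt, A=10 T=6 G=6 C=3): 3' end GTT has 1 G/C, need ≥2 ✗; length 25 ✓; GC 9/25 = 36.0%, outside 45.6–62.0% ✗ — fails.
Candidate 5 (20 nt, A=2 T=7 G=5 C=6): 3' end TGC has 2 G/C ✓; length 20, outside 22–26 ✗; GC 11/20 = 55.0% ✓ — fails.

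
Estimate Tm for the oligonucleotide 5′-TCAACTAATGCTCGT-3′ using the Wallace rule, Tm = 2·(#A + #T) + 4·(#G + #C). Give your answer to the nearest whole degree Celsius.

Base counts: A=4, T=5, G=2, C=4 (length 15).
Tm = 2·(4+5) + 4·(2+4) = 2·9 + 4·6 = 18 + 24 = 42°C.

42°C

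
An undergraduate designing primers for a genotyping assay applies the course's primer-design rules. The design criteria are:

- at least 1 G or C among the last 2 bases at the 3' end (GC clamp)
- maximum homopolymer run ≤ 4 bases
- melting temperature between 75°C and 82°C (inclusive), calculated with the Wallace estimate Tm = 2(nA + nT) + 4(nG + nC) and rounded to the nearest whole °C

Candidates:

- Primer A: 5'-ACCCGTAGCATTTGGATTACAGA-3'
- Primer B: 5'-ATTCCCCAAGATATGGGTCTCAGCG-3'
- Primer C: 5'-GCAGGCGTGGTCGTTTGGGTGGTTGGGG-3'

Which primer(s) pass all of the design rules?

Primer B only.

Primer A (23 nt, A=7 T=6 G=5 C=5): 3' end GA has 1 G/C ✓; longest run = 3 ✓; Tm = 2·13 + 4·10 = 66°C, outside 75–82°C ✗ — fails.
Primer B (25 nt, A=6 T=6 G=6 C=7): 3' end CG has 2 G/C ✓; longest run = 4 ✓; Tm = 2·12 + 4·13 = 76°C ✓ — passes.
Primer C (28 nt, A=1 T=8 G=16 C=3): 3' end GG has 2 G/C ✓; longest run = 4 ✓; Tm = 2·9 + 4·19 = 94°C, outside 75–82°C ✗ — fails.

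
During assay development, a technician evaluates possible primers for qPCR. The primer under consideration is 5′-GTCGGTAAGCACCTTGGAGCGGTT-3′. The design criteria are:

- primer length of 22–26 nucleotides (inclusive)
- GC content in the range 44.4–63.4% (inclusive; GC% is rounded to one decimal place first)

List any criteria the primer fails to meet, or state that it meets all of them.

Meets all criteria.

Base counts: A=4, T=6, G=9, C=5 (length 24).
length: length 24 ✓
GC content: GC 14/24 = 58.3% ✓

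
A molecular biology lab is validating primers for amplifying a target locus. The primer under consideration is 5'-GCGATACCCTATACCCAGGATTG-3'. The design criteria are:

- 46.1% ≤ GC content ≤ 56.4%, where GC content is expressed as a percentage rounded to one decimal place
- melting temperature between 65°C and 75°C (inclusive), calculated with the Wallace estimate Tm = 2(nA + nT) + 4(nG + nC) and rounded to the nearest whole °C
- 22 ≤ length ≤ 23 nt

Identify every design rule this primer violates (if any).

Base counts: A=6, T=5, G=5, C=7 (length 23).
GC content: GC 12/23 = 52.2% ✓
Tm: Tm = 2·11 + 4·12 = 70°C ✓
length: length 23 ✓

Meets all criteria.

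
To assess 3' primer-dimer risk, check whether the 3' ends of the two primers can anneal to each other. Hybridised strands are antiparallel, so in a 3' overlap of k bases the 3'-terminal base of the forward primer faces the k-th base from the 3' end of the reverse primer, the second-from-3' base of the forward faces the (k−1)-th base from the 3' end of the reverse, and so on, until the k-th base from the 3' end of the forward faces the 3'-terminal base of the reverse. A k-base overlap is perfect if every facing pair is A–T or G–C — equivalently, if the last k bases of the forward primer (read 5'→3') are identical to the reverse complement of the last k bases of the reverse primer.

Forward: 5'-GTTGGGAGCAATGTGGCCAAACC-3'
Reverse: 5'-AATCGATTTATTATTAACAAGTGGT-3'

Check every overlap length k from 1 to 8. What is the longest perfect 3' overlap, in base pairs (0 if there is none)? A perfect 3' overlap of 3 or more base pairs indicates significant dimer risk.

Longest perfect overlap: 3 complementary base pairs; significant dimer risk (threshold 3).

Last 8 bases (5'→3') — forward …GCCAAACC, reverse …CAAGTGGT.
Reverse complement of the reverse primer's last 8 bases: ACCACTTG; its first k bases are the reverse complement of the reverse primer's last k bases, so a perfect k-base overlap needs the forward primer's last k bases to equal them.
Comparing (forward last k vs required): k=1: C vs A ✗; k=2: CC vs AC ✗; k=3: ACC vs ACC ✓; k=4: AACC vs ACCA ✗; k=5: AAACC vs ACCAC ✗; k=6: CAAACC vs ACCACT ✗; k=7: CCAAACC vs ACCACTT ✗; k=8: GCCAAACC vs ACCACTTG ✗.
Only k = 3 is perfect, so the longest perfect 3' overlap is 3.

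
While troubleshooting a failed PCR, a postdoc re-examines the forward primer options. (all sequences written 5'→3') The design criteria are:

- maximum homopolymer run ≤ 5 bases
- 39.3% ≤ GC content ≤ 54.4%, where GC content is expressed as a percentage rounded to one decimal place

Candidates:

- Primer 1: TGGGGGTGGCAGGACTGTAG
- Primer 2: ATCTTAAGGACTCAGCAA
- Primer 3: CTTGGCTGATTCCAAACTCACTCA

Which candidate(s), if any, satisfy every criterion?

Primer 1 (20 nt, A=3 T=4 G=11 C=2): longest run = 5 ✓; GC 13/20 = 65.0%, outside 39.3–54.4% ✗ — fails.
Primer 2 (18 nt, A=7 T=4 G=3 C=4): longest run = 2 ✓; GC 7/18 = 38.9%, outside 39.3–54.4% ✗ — fails.
Primer 3 (24 nt, A=6 T=7 G=3 C=8): longest run = 3 ✓; GC 11/24 = 45.8% ✓ — passes.

Primer 3 only.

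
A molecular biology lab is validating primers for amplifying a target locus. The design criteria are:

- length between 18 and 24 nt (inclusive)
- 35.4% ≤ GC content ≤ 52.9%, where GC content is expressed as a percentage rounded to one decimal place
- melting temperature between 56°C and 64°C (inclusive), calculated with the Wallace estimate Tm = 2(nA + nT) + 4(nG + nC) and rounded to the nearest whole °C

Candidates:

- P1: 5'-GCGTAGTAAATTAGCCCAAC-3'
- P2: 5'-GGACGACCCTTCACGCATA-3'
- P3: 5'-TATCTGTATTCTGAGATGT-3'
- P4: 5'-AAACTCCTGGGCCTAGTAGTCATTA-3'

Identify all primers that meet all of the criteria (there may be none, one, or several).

P1 only.

P1 (20 nt, A=7 T=4 G=4 C=5): length 20 ✓; GC 9/20 = 45.0% ✓; Tm = 2·11 + 4·9 = 58°C ✓ — passes.
P2 (19 nt, A=5 T=3 G=4 C=7): length 19 ✓; GC 11/19 = 57.9%, outside 35.4–52.9% ✗; Tm = 2·8 + 4·11 = 60°C ✓ — fails.
P3 (19 nt, A=4 T=9 G=4 C=2): length 19 ✓; GC 6/19 = 31.6%, outside 35.4–52.9% ✗; Tm = 2·13 + 4·6 = 50°C, outside 56–64°C ✗ — fails.
P4 (25 nt, A=7 T=7 G=5 C=6): length 25, outside 18–24 ✗; GC 11/25 = 44.0% ✓; Tm = 2·14 + 4·11 = 72°C, outside 56–64°C ✗ — fails.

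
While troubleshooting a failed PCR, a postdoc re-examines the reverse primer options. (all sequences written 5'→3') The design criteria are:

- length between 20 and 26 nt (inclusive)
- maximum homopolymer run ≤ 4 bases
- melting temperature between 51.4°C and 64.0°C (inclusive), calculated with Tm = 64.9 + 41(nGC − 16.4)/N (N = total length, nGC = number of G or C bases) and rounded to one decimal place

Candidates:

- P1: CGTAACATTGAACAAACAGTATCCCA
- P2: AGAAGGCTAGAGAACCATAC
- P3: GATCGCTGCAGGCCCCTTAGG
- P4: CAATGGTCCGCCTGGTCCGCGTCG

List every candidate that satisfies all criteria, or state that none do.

P1 (26 nt, A=11 T=5 G=3 C=7): length 26 ✓; longest run = 3 ✓; Tm = 64.9 + 41·(10 − 16.4)/26 = 54.8°C ✓ — passes.
P2 (20 nt, A=9 T=2 G=5 C=4): length 20 ✓; longest run = 2 ✓; Tm = 64.9 + 41·(9 − 16.4)/20 = 49.7°C, outside 51.4–64.0°C ✗ — fails.
P3 (21 nt, A=3 T=4 G=7 C=7): length 21 ✓; longest run = 4 ✓; Tm = 64.9 + 41·(14 − 16.4)/21 = 60.2°C ✓ — passes.
P4 (24 nt, A=2 T=5 G=8 C=9): length 24 ✓; longest run = 2 ✓; Tm = 64.9 + 41·(17 − 16.4)/24 = 65.9°C, outside 51.4–64.0°C ✗ — fails.

P1 and P3.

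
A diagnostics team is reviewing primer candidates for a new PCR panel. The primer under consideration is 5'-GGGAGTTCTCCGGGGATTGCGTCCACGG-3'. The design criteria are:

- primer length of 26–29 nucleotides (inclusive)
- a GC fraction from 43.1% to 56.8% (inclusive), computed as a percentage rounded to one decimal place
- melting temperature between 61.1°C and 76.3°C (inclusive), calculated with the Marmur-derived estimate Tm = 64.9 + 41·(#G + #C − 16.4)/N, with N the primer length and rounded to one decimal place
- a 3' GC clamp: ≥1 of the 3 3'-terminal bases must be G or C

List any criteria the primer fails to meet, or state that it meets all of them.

Fails: GC content.

Base counts: A=3, T=6, G=12, C=7 (length 28).
length: length 28 ✓
GC content: GC 19/28 = 67.9%, outside 43.1–56.8% ✗
Tm: Tm = 64.9 + 41·(19 − 16.4)/28 = 68.7°C ✓
GC clamp: 3' end CGG has 3 G/C ✓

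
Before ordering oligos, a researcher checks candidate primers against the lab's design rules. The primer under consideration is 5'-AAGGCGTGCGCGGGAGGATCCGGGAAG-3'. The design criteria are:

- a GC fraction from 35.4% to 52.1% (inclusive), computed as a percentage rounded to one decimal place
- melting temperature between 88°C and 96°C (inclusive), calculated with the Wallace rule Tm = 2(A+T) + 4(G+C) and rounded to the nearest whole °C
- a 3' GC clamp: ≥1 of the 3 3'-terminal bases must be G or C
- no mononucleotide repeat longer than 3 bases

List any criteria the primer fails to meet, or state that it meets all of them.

Fails: GC content.

Base counts: A=6, T=2, G=14, C=5 (length 27).
GC content: GC 19/27 = 70.4%, outside 35.4–52.1% ✗
Tm: Tm = 2·8 + 4·19 = 92°C ✓
GC clamp: 3' end AAG has 1 G/C ✓
homopolymer run: longest run = 3 ✓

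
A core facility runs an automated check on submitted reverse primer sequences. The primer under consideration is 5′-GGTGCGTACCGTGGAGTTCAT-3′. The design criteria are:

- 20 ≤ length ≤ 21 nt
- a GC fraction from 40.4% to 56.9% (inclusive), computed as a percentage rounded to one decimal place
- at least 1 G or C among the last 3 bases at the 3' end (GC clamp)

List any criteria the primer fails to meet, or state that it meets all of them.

Base counts: A=3, T=6, G=8, C=4 (length 21).
length: length 21 ✓
GC content: GC 12/21 = 57.1%, outside 40.4–56.9% ✗
GC clamp: 3' end CAT has 1 G/C ✓

Fails: GC content.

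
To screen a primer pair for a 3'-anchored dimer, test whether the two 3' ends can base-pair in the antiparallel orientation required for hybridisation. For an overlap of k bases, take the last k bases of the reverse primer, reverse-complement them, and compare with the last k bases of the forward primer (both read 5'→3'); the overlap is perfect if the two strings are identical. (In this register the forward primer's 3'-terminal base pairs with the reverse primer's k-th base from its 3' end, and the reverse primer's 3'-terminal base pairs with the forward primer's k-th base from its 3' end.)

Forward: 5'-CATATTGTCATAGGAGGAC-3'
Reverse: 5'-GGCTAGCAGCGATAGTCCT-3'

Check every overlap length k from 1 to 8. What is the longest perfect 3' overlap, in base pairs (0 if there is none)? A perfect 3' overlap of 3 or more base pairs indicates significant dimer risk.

Longest perfect overlap: 5 complementary base pairs; significant dimer risk (threshold 3).

Last 8 bases (5'→3') — forward …AGGAGGAC, reverse …ATAGTCCT.
Reverse complement of the reverse primer's last 8 bases: AGGACTAT; its first k bases are the reverse complement of the reverse primer's last k bases, so a perfect k-base overlap needs the forward primer's last k bases to equal them.
Comparing (forward last k vs required): k=1: C vs A ✗; k=2: AC vs AG ✗; k=3: GAC vs AGG ✗; k=4: GGAC vs AGGA ✗; k=5: AGGAC vs AGGAC ✓; k=6: GAGGAC vs AGGACT ✗; k=7: GGAGGAC vs AGGACTA ✗; k=8: AGGAGGAC vs AGGACTAT ✗.
Only k = 5 is perfect, so the longest perfect 3' overlap is 5.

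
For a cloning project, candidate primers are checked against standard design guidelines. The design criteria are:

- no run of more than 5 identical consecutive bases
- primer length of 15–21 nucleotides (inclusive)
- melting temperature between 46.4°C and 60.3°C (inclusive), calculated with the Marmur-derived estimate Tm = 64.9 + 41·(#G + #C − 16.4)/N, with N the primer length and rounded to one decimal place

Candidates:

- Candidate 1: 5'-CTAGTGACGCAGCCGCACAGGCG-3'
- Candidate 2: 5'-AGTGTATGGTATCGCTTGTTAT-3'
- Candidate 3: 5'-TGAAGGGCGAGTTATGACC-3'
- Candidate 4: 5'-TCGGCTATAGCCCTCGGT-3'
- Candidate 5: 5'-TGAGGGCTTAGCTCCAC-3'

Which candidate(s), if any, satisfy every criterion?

Candidate 1 (23 nt, A=5 T=2 G=8 C=8): longest run = 2 ✓; length 23, outside 15–21 ✗; Tm = 64.9 + 41·(16 − 16.4)/23 = 64.2°C, outside 46.4–60.3°C ✗ — fails.
Candidate 2 (22 nt, A=4 T=10 G=6 C=2): longest run = 2 ✓; length 22, outside 15–21 ✗; Tm = 64.9 + 41·(8 − 16.4)/22 = 49.2°C ✓ — fails.
Candidate 3 (19 nt, A=5 T=4 G=7 C=3): longest run = 3 ✓; length 19 ✓; Tm = 64.9 + 41·(10 − 16.4)/19 = 51.1°C ✓ — passes.
Candidate 4 (18 nt, A=2 T=5 G=5 C=6): longest run = 3 ✓; length 18 ✓; Tm = 64.9 + 41·(11 − 16.4)/18 = 52.6°C ✓ — passes.
Candidate 5 (17 nt, A=3 T=4 G=5 C=5): longest run = 3 ✓; length 17 ✓; Tm = 64.9 + 41·(10 − 16.4)/17 = 49.5°C ✓ — passes.

Candidate 3, Candidate 4 and Candidate 5.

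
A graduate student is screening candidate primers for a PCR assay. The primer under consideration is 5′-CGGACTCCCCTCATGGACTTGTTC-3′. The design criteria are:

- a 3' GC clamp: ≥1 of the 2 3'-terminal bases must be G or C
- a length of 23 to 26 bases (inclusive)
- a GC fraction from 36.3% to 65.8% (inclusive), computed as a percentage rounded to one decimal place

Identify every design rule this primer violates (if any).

Meets all criteria.

Base counts: A=3, T=7, G=5, C=9 (length 24).
GC clamp: 3' end TC has 1 G/C ✓
length: length 24 ✓
GC content: GC 14/24 = 58.3% ✓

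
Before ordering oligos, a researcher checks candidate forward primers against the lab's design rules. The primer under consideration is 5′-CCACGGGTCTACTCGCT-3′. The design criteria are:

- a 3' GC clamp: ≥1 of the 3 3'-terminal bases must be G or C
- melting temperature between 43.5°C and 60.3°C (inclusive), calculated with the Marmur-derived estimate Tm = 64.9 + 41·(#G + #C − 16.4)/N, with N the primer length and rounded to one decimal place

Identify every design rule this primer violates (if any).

Base counts: A=2, T=4, G=4, C=7 (length 17).
GC clamp: 3' end GCT has 2 G/C ✓
Tm: Tm = 64.9 + 41·(11 − 16.4)/17 = 51.9°C ✓

Meets all criteria.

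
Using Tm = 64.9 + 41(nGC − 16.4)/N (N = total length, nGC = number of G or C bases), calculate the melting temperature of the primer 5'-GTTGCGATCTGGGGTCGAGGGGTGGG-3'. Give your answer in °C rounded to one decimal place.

67.4°C

Base counts: A=2, T=6, G=15, C=3; G+C = 18, N = 26.
Tm = 64.9 + 41·(18 − 16.4)/26 = 64.9 + 65.60/26 = 67.4°C.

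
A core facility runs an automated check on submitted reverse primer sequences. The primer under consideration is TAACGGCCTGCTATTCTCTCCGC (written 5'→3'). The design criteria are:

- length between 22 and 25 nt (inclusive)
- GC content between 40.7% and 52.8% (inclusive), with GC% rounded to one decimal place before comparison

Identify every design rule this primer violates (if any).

Base counts: A=3, T=7, G=4, C=9 (length 23).
length: length 23 ✓
GC content: GC 13/23 = 56.5%, outside 40.7–52.8% ✗

Fails: GC content.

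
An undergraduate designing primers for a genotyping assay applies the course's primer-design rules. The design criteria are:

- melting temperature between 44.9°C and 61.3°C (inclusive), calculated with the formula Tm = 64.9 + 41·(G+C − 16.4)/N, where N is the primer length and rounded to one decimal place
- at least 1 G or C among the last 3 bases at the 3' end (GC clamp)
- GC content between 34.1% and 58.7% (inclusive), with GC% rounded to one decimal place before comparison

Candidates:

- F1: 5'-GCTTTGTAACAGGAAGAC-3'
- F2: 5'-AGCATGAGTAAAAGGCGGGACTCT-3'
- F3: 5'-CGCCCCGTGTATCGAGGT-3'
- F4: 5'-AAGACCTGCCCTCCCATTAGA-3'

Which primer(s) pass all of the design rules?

F1 (18 nt, A=6 T=4 G=5 C=3): Tm = 64.9 + 41·(8 − 16.4)/18 = 45.8°C ✓; 3' end GAC has 2 G/C ✓; GC 8/18 = 44.4% ✓ — passes.
F2 (24 nt, A=8 T=4 G=8 C=4): Tm = 64.9 + 41·(12 − 16.4)/24 = 57.4°C ✓; 3' end TCT has 1 G/C ✓; GC 12/24 = 50.0% ✓ — passes.
F3 (18 nt, A=2 T=4 G=6 C=6): Tm = 64.9 + 41·(12 − 16.4)/18 = 54.9°C ✓; 3' end GGT has 2 G/C ✓; GC 12/18 = 66.7%, outside 34.1–58.7% ✗ — fails.
F4 (21 nt, A=6 T=4 G=3 C=8): Tm = 64.9 + 41·(11 − 16.4)/21 = 54.4°C ✓; 3' end AGA has 1 G/C ✓; GC 11/21 = 52.4% ✓ — passes.

F1, F2 and F4.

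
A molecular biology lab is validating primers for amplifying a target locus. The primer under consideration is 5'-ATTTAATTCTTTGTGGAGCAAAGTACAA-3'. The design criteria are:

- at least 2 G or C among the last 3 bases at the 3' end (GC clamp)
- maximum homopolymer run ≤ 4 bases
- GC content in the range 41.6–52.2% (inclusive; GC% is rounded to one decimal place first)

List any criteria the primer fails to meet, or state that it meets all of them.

Fails: GC clamp, GC content.

Base counts: A=10, T=10, G=5, C=3 (length 28).
GC clamp: 3' end CAA has 1 G/C, need ≥2 ✗
homopolymer run: longest run = 3 ✓
GC content: GC 8/28 = 28.6%, outside 41.6–52.2% ✗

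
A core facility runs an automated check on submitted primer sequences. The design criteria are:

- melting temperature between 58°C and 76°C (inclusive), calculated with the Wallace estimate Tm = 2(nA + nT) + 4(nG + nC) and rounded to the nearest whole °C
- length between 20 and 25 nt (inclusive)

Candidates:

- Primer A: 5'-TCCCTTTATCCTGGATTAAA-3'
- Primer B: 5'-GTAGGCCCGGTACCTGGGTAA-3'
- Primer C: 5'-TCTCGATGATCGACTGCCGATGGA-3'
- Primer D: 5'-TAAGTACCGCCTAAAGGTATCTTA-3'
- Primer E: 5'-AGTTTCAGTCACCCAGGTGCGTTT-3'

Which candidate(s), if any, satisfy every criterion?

Primer B, Primer C, Primer D and Primer E.

Primer A (20 nt, A=5 T=8 G=2 C=5): Tm = 2·13 + 4·7 = 54°C, outside 58–76°C ✗; length 20 ✓ — fails.
Primer B (21 nt, A=4 T=4 G=8 C=5): Tm = 2·8 + 4·13 = 68°C ✓; length 21 ✓ — passes.
Primer C (24 nt, A=5 T=6 G=7 C=6): Tm = 2·11 + 4·13 = 74°C ✓; length 24 ✓ — passes.
Primer D (24 nt, A=8 T=7 G=4 C=5): Tm = 2·15 + 4·9 = 66°C ✓; length 24 ✓ — passes.
Primer E (24 nt, A=4 T=8 G=6 C=6): Tm = 2·12 + 4·12 = 72°C ✓; length 24 ✓ — passes.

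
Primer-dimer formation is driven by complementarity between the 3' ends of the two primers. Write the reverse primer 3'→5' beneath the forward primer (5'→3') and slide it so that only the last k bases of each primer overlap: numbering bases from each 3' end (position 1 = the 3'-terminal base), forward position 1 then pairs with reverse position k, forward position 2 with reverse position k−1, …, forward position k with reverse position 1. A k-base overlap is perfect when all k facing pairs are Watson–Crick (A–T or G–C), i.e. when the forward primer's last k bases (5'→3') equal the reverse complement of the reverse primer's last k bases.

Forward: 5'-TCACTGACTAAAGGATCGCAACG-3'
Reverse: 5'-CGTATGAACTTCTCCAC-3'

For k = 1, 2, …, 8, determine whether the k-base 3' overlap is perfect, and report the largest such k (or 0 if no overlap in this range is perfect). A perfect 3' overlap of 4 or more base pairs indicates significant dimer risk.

Last 8 bases (5'→3') — forward …TCGCAACG, reverse …TTCTCCAC.
Reverse complement of the reverse primer's last 8 bases: GTGGAGAA; its first k bases are the reverse complement of the reverse primer's last k bases, so a perfect k-base overlap needs the forward primer's last k bases to equal them.
Comparing (forward last k vs required): k=1: G vs G ✓; k=2: CG vs GT ✗; k=3: ACG vs GTG ✗; k=4: AACG vs GTGG ✗; k=5: CAACG vs GTGGA ✗; k=6: GCAACG vs GTGGAG ✗; k=7: CGCAACG vs GTGGAGA ✗; k=8: TCGCAACG vs GTGGAGAA ✗.
Only k = 1 is perfect, so the longest perfect 3' overlap is 1.

Longest perfect overlap: 1 complementary base pair; below the dimer-risk threshold (threshold 4).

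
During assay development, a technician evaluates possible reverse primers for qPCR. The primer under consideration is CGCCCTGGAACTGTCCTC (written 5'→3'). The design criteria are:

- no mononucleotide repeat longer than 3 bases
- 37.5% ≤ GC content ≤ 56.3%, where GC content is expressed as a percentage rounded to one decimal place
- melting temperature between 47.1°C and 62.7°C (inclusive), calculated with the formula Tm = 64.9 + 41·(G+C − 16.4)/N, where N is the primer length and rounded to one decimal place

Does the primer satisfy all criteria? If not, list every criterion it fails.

Base counts: A=2, T=4, G=4, C=8 (length 18).
homopolymer run: longest run = 3 ✓
GC content: GC 12/18 = 66.7%, outside 37.5–56.3% ✗
Tm: Tm = 64.9 + 41·(12 − 16.4)/18 = 54.9°C ✓

Fails: GC content.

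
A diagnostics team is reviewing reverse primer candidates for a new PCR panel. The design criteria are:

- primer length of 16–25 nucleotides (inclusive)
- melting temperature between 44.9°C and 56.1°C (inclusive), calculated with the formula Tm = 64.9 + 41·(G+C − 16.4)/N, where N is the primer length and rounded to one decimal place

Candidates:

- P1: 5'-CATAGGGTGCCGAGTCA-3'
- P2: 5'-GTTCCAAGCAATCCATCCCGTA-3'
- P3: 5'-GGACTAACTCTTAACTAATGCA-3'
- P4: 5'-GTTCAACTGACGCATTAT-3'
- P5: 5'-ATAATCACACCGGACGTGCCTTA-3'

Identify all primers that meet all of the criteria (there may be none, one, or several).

P1, P2, P3 and P5.

P1 (17 nt, A=4 T=3 G=6 C=4): length 17 ✓; Tm = 64.9 + 41·(10 − 16.4)/17 = 49.5°C ✓ — passes.
P2 (22 nt, A=6 T=5 G=3 C=8): length 22 ✓; Tm = 64.9 + 41·(11 − 16.4)/22 = 54.8°C ✓ — passes.
P3 (22 nt, A=8 T=6 G=3 C=5): length 22 ✓; Tm = 64.9 + 41·(8 − 16.4)/22 = 49.2°C ✓ — passes.
P4 (18 nt, A=5 T=6 G=3 C=4): length 18 ✓; Tm = 64.9 + 41·(7 − 16.4)/18 = 43.5°C, outside 44.9–56.1°C ✗ — fails.
P5 (23 nt, A=7 T=5 G=4 C=7): length 23 ✓; Tm = 64.9 + 41·(11 − 16.4)/23 = 55.3°C ✓ — passes.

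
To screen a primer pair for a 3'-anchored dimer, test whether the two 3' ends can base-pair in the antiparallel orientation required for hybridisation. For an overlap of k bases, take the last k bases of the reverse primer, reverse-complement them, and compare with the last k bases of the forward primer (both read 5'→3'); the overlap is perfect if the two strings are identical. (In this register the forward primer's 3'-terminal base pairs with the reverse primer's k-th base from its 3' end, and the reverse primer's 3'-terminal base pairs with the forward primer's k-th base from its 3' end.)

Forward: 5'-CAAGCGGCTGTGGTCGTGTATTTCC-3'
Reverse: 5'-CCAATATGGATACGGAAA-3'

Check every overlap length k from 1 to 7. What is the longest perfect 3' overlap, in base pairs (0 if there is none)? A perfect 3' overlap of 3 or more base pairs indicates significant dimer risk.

Longest perfect overlap: 5 complementary base pairs; significant dimer risk (threshold 3).

Last 7 bases (5'→3') — forward …TATTTCC, reverse …ACGGAAA.
Reverse complement of the reverse primer's last 7 bases: TTTCCGT; its first k bases are the reverse complement of the reverse primer's last k bases, so a perfect k-base overlap needs the forward primer's last k bases to equal them.
Comparing (forward last k vs required): k=1: C vs T ✗; k=2: CC vs TT ✗; k=3: TCC vs TTT ✗; k=4: TTCC vs TTTC ✗; k=5: TTTCC vs TTTCC ✓; k=6: ATTTCC vs TTTCCG ✗; k=7: TATTTCC vs TTTCCGT ✗.
Only k = 5 is perfect, so the longest perfect 3' overlap is 5.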